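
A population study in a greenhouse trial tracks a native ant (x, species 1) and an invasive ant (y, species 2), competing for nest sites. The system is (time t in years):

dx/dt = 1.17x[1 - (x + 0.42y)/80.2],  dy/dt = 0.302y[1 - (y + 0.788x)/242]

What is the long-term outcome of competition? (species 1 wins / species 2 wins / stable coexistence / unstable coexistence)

species 2 excludes species 1

Compare the nullcline intercepts: K1/α12 = 80.2/0.42 = 191 < K2 = 242; K2/α21 = 242/0.788 = 307 > K1 = 80.2.
Since the inequalities point opposite ways, species 2 can invade but species 1 cannot.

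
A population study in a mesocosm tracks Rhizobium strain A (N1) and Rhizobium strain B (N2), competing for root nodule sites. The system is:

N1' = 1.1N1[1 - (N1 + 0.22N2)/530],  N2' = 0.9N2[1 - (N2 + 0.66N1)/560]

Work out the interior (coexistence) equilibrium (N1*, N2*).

Setting both brackets to zero gives the nullclines N1 + 0.22N2 = 530 and 0.66N1 + N2 = 560.
Substituting N2 = 560 - 0.66N1 into the first: N1(1 - 0.22·0.66) = 530 - 0.22·560.
So N1* = 407/0.855 = 476, and then N2* = 560 - 0.66·476 = 246.

N1* ≈ 476, N2* ≈ 246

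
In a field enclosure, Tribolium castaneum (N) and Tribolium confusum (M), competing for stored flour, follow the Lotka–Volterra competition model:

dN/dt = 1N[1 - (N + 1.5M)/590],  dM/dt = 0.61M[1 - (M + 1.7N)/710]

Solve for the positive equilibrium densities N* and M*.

Setting both brackets to zero gives the nullclines N + 1.5M = 590 and 1.7N + M = 710.
Substituting M = 710 - 1.7N into the first: N(1 - 1.5·1.7) = 590 - 1.5·710.
So N* = -475/-1.55 = 306, and then M* = 710 - 1.7·306 = 189.

N* ≈ 306, M* ≈ 189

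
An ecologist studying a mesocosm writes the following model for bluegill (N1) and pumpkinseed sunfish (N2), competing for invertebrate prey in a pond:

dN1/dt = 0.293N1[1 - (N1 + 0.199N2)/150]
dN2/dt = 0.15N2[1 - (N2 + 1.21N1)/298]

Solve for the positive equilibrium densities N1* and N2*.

Setting both brackets to zero gives the nullclines N1 + 0.199N2 = 150 and 1.21N1 + N2 = 298.
Substituting N2 = 298 - 1.21N1 into the first: N1(1 - 0.199·1.21) = 150 - 0.199·298.
So N1* = 90.7/0.759 = 119, and then N2* = 298 - 1.21·119 = 153.

N1* ≈ 119, N2* ≈ 153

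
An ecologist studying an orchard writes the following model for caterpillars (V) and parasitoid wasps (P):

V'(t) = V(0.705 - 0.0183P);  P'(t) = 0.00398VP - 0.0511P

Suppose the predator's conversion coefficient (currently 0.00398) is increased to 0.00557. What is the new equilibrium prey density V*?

V* ≈ 9.17

At the interior fixed point, setting dP/dt = 0 with P > 0 fixes V* = (predator death rate)/(VP coefficient) — independent of the other coefficients.
With the change, V* = 0.0511/0.00557 = 9.17; it falls from 12.8.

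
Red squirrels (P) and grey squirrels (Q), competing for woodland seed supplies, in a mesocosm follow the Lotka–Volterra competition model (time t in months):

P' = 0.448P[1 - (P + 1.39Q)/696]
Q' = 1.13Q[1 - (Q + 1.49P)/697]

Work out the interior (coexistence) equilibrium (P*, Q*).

P* ≈ 255, Q* ≈ 317

Setting both brackets to zero gives the nullclines P + 1.39Q = 696 and 1.49P + Q = 697.
Substituting Q = 697 - 1.49P into the first: P(1 - 1.39·1.49) = 696 - 1.39·697.
So P* = -273/-1.07 = 255, and then Q* = 697 - 1.49·255 = 317.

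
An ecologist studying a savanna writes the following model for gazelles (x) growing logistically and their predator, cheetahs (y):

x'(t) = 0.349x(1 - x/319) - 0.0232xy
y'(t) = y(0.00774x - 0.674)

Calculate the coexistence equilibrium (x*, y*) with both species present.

From dy/dt = 0 with y > 0: 0.00774x* = 0.674, so x* = 87.1.
Substitute into dx/dt = 0: 0.349(1 - 87.1/319) = 0.0232y*.
The bracket is 0.727, giving y* = 0.254/0.0232 = 10.9.

x* ≈ 87.1, y* ≈ 10.9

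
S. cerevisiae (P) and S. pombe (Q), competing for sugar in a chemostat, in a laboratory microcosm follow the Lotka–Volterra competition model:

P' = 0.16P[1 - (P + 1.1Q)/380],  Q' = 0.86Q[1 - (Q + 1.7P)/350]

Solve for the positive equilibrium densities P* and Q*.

P* ≈ 5.75, Q* ≈ 340

Setting both brackets to zero gives the nullclines P + 1.1Q = 380 and 1.7P + Q = 350.
Substituting Q = 350 - 1.7P into the first: P(1 - 1.1·1.7) = 380 - 1.1·350.
So P* = -5/-0.87 = 5.75, and then Q* = 350 - 1.7·5.75 = 340.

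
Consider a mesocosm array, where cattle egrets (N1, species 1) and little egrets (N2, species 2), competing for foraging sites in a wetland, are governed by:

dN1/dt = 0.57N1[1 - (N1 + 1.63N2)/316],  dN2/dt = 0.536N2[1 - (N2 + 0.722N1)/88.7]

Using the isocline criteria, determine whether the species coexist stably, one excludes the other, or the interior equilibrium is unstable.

species 1 excludes species 2

Compare the nullcline intercepts: K1/α12 = 316/1.63 = 194 > K2 = 88.7; K2/α21 = 88.7/0.722 = 123 < K1 = 316.
Since the inequalities point opposite ways, species 1 can invade but species 2 cannot.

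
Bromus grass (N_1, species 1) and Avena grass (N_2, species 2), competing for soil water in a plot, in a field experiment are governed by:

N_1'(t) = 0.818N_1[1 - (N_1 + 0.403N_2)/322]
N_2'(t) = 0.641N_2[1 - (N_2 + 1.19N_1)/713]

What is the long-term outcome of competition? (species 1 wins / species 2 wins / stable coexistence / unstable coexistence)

stable coexistence

Compare the nullcline intercepts: K1/α12 = 322/0.403 = 799 > K2 = 713; K2/α21 = 713/1.19 = 599 > K1 = 322.
Since both inequalities hold, each species can invade when rare, so the interior equilibrium is stable.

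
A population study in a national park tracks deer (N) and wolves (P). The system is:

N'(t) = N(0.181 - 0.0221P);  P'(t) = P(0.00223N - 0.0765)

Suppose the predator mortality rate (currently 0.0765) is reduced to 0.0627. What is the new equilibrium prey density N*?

At the interior fixed point, setting dP/dt = 0 with P > 0 fixes N* = (predator death rate)/(NP coefficient) — independent of the other coefficients.
With the change, N* = 0.0627/0.00223 = 28.1; it falls from 34.3.

N* ≈ 28.1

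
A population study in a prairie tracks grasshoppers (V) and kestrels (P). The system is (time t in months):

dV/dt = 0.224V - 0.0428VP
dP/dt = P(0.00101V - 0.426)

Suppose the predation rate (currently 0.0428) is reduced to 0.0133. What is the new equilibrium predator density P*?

P* ≈ 16.8

At the interior fixed point, setting dV/dt = 0 with V > 0 fixes P* = (prey growth rate)/(VP coefficient) — independent of the other coefficients.
With the change, P* = 0.224/0.0133 = 16.8; it rises from 5.23.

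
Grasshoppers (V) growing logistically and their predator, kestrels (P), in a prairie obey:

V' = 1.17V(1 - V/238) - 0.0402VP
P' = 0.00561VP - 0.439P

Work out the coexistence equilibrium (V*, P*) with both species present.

From dP/dt = 0 with P > 0: 0.00561V* = 0.439, so V* = 78.3.
Substitute into dV/dt = 0: 1.17(1 - 78.3/238) = 0.0402P*.
The bracket is 0.671, giving P* = 0.785/0.0402 = 19.5.

V* ≈ 78.3, P* ≈ 19.5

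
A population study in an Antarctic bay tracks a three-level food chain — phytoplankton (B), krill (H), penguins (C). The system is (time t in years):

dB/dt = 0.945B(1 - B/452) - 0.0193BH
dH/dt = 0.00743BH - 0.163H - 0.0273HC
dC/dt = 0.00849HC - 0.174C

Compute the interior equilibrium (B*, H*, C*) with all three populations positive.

From dC/dt = 0: 0.00849H* = 0.174, so H* = 20.5.
From dB/dt = 0: 0.945(1 - B*/452) = 0.0193·20.5, giving B* = 452·(1 - 0.419) = 263.
From dH/dt = 0: 0.00743·263 - 0.163 = 0.0273C*, so C* = 1.79/0.0273 = 65.6.

B* ≈ 263, H* ≈ 20.5, C* ≈ 65.6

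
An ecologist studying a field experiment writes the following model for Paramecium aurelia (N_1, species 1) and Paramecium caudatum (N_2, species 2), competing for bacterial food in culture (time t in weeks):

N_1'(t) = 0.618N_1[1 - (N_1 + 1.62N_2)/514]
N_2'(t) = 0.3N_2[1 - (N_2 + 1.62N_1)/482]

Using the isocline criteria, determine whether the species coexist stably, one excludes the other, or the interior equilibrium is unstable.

Compare the nullcline intercepts: K1/α12 = 514/1.62 = 317 < K2 = 482; K2/α21 = 482/1.62 = 298 < K1 = 514.
Since both are reversed, neither can invade when rare; the interior point is a saddle.

unstable coexistence (outcome depends on initial conditions)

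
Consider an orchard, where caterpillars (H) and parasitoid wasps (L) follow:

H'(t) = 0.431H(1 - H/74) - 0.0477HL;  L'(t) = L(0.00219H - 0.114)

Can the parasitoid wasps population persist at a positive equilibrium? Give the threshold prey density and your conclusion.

The predator equation gives dL/dt > 0 only when H > 0.114/0.00219 = 52.1.
Without the predator, H → K = 74. Since 74 > 52.1, the predator can invade and persist.

Threshold H = 52.1; K > 52.1, so yes, the predator persists.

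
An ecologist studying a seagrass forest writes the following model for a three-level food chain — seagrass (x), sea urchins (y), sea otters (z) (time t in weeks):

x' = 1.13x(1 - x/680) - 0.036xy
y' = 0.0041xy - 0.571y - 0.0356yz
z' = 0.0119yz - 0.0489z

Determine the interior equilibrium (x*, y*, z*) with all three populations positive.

From dz/dt = 0: 0.0119y* = 0.0489, so y* = 4.11.
From dx/dt = 0: 1.13(1 - x*/680) = 0.036·4.11, giving x* = 680·(1 - 0.131) = 591.
From dy/dt = 0: 0.0041·591 - 0.571 = 0.0356z*, so z* = 1.85/0.0356 = 52.

x* ≈ 591, y* ≈ 4.11, z* ≈ 52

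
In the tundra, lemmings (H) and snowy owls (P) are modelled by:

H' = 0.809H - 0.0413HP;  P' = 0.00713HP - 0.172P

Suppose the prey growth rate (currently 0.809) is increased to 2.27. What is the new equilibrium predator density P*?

P* ≈ 55

At the interior fixed point, setting dH/dt = 0 with H > 0 fixes P* = (prey growth rate)/(HP coefficient) — independent of the other coefficients.
With the change, P* = 2.27/0.0413 = 55; it rises from 19.6.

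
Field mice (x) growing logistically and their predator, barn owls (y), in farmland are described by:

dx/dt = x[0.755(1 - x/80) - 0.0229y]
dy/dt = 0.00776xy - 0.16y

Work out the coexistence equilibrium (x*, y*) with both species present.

x* ≈ 20.6, y* ≈ 24.5

From dy/dt = 0 with y > 0: 0.00776x* = 0.16, so x* = 20.6.
Substitute into dx/dt = 0: 0.755(1 - 20.6/80) = 0.0229y*.
The bracket is 0.742, giving y* = 0.56/0.0229 = 24.5.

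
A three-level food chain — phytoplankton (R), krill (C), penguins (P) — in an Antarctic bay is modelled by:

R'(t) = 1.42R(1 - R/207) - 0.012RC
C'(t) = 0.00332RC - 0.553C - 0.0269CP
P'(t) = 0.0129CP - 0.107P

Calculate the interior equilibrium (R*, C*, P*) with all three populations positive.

From dP/dt = 0: 0.0129C* = 0.107, so C* = 8.29.
From dR/dt = 0: 1.42(1 - R*/207) = 0.012·8.29, giving R* = 207·(1 - 0.0701) = 192.
From dC/dt = 0: 0.00332·192 - 0.553 = 0.0269P*, so P* = 0.0861/0.0269 = 3.2.

R* ≈ 192, C* ≈ 8.29, P* ≈ 3.2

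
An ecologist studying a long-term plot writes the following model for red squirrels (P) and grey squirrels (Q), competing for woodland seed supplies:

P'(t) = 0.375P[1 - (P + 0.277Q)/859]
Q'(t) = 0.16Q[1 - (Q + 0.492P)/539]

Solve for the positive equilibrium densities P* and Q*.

P* ≈ 822, Q* ≈ 135

Setting both brackets to zero gives the nullclines P + 0.277Q = 859 and 0.492P + Q = 539.
Substituting Q = 539 - 0.492P into the first: P(1 - 0.277·0.492) = 859 - 0.277·539.
So P* = 710/0.864 = 822, and then Q* = 539 - 0.492·822 = 135.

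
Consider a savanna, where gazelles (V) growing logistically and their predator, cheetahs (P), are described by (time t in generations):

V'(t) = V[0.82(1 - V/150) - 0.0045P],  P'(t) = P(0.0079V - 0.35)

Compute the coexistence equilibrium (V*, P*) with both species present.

V* ≈ 44.3, P* ≈ 128

From dP/dt = 0 with P > 0: 0.0079V* = 0.35, so V* = 44.3.
Substitute into dV/dt = 0: 0.82(1 - 44.3/150) = 0.0045P*.
The bracket is 0.705, giving P* = 0.578/0.0045 = 128.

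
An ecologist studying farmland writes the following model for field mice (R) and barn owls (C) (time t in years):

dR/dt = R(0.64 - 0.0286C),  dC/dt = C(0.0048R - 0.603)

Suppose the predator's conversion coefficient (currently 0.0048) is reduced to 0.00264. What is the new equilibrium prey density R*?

At the interior fixed point, setting dC/dt = 0 with C > 0 fixes R* = (predator death rate)/(RC coefficient) — independent of the other coefficients.
With the change, R* = 0.603/0.00264 = 228; it rises from 126.

R* ≈ 228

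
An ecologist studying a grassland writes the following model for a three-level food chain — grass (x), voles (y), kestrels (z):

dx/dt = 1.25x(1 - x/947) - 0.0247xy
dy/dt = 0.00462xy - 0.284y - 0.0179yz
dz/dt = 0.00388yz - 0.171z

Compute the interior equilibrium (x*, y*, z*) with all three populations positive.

x* ≈ 122, y* ≈ 44.1, z* ≈ 15.7

From dz/dt = 0: 0.00388y* = 0.171, so y* = 44.1.
From dx/dt = 0: 1.25(1 - x*/947) = 0.0247·44.1, giving x* = 947·(1 - 0.871) = 122.
From dy/dt = 0: 0.00462·122 - 0.284 = 0.0179z*, so z* = 0.281/0.0179 = 15.7.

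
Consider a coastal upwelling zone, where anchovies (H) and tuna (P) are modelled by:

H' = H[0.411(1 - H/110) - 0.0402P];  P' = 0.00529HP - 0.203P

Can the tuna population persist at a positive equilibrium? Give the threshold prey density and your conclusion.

The predator equation gives dP/dt > 0 only when H > 0.203/0.00529 = 38.4.
Without the predator, H → K = 110. Since 110 > 38.4, the predator can invade and persist.

Threshold H = 38.4; K > 38.4, so yes, the predator persists.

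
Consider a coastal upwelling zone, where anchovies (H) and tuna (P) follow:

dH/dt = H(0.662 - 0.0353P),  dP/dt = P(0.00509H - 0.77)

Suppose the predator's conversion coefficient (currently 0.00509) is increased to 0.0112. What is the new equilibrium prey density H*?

H* ≈ 68.8

At the interior fixed point, setting dP/dt = 0 with P > 0 fixes H* = (predator death rate)/(HP coefficient) — independent of the other coefficients.
With the change, H* = 0.77/0.0112 = 68.8; it falls from 151.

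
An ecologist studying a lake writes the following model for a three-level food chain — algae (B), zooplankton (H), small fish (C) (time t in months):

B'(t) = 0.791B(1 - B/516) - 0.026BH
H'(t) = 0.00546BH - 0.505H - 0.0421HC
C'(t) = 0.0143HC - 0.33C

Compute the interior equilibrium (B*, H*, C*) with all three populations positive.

B* ≈ 125, H* ≈ 23.1, C* ≈ 4.16

From dC/dt = 0: 0.0143H* = 0.33, so H* = 23.1.
From dB/dt = 0: 0.791(1 - B*/516) = 0.026·23.1, giving B* = 516·(1 - 0.759) = 125.
From dH/dt = 0: 0.00546·125 - 0.505 = 0.0421C*, so C* = 0.175/0.0421 = 4.16.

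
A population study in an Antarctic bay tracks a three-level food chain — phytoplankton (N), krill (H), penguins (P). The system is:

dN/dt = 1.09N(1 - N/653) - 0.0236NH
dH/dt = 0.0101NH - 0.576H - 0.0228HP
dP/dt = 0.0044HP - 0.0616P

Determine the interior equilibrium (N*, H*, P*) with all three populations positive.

From dP/dt = 0: 0.0044H* = 0.0616, so H* = 14.
From dN/dt = 0: 1.09(1 - N*/653) = 0.0236·14, giving N* = 653·(1 - 0.303) = 455.
From dH/dt = 0: 0.0101·455 - 0.576 = 0.0228P*, so P* = 4.02/0.0228 = 176.

N* ≈ 455, H* ≈ 14, P* ≈ 176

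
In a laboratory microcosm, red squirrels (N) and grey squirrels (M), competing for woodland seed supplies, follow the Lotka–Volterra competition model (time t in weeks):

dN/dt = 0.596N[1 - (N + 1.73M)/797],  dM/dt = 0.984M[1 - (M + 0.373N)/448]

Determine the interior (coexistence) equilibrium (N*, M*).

Setting both brackets to zero gives the nullclines N + 1.73M = 797 and 0.373N + M = 448.
Substituting M = 448 - 0.373N into the first: N(1 - 1.73·0.373) = 797 - 1.73·448.
So N* = 22/0.355 = 61.9, and then M* = 448 - 0.373·61.9 = 425.

N* ≈ 61.9, M* ≈ 425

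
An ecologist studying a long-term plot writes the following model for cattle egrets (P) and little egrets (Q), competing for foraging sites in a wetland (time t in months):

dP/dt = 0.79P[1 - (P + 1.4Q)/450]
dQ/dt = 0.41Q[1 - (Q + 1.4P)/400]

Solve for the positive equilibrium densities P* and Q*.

P* ≈ 115, Q* ≈ 240

Setting both brackets to zero gives the nullclines P + 1.4Q = 450 and 1.4P + Q = 400.
Substituting Q = 400 - 1.4P into the first: P(1 - 1.4·1.4) = 450 - 1.4·400.
So P* = -110/-0.96 = 115, and then Q* = 400 - 1.4·115 = 240.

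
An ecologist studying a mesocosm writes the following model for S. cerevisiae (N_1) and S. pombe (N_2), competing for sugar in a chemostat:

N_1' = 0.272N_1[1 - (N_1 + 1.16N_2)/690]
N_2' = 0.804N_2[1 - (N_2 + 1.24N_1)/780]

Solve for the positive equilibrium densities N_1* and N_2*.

N_1* ≈ 490, N_2* ≈ 172

Setting both brackets to zero gives the nullclines N_1 + 1.16N_2 = 690 and 1.24N_1 + N_2 = 780.
Substituting N_2 = 780 - 1.24N_1 into the first: N_1(1 - 1.16·1.24) = 690 - 1.16·780.
So N_1* = -215/-0.438 = 490, and then N_2* = 780 - 1.24·490 = 172.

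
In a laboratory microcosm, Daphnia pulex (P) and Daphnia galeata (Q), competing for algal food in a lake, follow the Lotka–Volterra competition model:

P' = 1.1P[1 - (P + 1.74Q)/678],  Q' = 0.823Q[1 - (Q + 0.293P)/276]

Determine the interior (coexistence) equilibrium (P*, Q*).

P* ≈ 403, Q* ≈ 158

Setting both brackets to zero gives the nullclines P + 1.74Q = 678 and 0.293P + Q = 276.
Substituting Q = 276 - 0.293P into the first: P(1 - 1.74·0.293) = 678 - 1.74·276.
So P* = 198/0.49 = 403, and then Q* = 276 - 0.293·403 = 158.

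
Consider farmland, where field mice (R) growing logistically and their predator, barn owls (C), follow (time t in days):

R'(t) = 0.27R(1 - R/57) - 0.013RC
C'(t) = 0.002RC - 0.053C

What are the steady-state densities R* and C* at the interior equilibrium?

From dC/dt = 0 with C > 0: 0.002R* = 0.053, so R* = 26.5.
Substitute into dR/dt = 0: 0.27(1 - 26.5/57) = 0.013C*.
The bracket is 0.535, giving C* = 0.144/0.013 = 11.1.

R* ≈ 26.5, C* ≈ 11.1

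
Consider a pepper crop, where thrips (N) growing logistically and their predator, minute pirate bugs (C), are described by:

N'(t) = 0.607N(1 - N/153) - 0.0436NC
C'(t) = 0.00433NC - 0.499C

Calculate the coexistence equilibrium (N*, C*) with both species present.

N* ≈ 115, C* ≈ 3.44

From dC/dt = 0 with C > 0: 0.00433N* = 0.499, so N* = 115.
Substitute into dN/dt = 0: 0.607(1 - 115/153) = 0.0436C*.
The bracket is 0.247, giving C* = 0.15/0.0436 = 3.44.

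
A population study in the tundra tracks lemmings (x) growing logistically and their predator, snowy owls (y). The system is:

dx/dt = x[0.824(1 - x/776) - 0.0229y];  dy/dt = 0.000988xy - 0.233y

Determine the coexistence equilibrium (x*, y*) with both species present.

x* ≈ 236, y* ≈ 25

From dy/dt = 0 with y > 0: 0.000988x* = 0.233, so x* = 236.
Substitute into dx/dt = 0: 0.824(1 - 236/776) = 0.0229y*.
The bracket is 0.696, giving y* = 0.574/0.0229 = 25.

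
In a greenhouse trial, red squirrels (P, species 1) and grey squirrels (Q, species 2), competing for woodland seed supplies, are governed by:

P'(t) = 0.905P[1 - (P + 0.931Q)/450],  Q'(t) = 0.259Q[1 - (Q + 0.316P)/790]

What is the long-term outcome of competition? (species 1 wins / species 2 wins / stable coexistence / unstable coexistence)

Compare the nullcline intercepts: K1/α12 = 450/0.931 = 483 < K2 = 790; K2/α21 = 790/0.316 = 2500 > K1 = 450.
Since the inequalities point opposite ways, species 2 can invade but species 1 cannot.

species 2 excludes species 1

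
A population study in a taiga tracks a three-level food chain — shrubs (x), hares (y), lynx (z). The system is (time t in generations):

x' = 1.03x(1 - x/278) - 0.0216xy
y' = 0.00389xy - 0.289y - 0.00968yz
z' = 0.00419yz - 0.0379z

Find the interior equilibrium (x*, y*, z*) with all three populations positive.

From dz/dt = 0: 0.00419y* = 0.0379, so y* = 9.05.
From dx/dt = 0: 1.03(1 - x*/278) = 0.0216·9.05, giving x* = 278·(1 - 0.19) = 225.
From dy/dt = 0: 0.00389·225 - 0.289 = 0.00968z*, so z* = 0.587/0.00968 = 60.7.

x* ≈ 225, y* ≈ 9.05, z* ≈ 60.7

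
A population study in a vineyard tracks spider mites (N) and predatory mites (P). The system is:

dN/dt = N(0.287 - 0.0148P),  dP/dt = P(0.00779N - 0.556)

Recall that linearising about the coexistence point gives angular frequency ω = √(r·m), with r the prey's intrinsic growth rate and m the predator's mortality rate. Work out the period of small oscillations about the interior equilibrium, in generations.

T ≈ 15.7 generations

Here r = 0.287 and m = 0.556, so r·m = 0.16.
ω = √0.16 = 0.399 per generation, hence T = 2π/ω ≈ 15.7 generations.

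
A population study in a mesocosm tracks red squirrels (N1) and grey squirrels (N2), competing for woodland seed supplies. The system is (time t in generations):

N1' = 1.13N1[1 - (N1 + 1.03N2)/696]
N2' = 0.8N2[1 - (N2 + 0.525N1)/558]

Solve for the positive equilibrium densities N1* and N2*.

Setting both brackets to zero gives the nullclines N1 + 1.03N2 = 696 and 0.525N1 + N2 = 558.
Substituting N2 = 558 - 0.525N1 into the first: N1(1 - 1.03·0.525) = 696 - 1.03·558.
So N1* = 121/0.459 = 264, and then N2* = 558 - 0.525·264 = 419.

N1* ≈ 264, N2* ≈ 419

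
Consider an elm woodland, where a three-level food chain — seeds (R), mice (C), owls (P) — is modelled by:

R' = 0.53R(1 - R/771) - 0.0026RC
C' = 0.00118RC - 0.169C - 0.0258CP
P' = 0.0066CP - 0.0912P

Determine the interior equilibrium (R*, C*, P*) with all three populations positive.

From dP/dt = 0: 0.0066C* = 0.0912, so C* = 13.8.
From dR/dt = 0: 0.53(1 - R*/771) = 0.0026·13.8, giving R* = 771·(1 - 0.0678) = 719.
From dC/dt = 0: 0.00118·719 - 0.169 = 0.0258P*, so P* = 0.679/0.0258 = 26.3.

R* ≈ 719, C* ≈ 13.8, P* ≈ 26.3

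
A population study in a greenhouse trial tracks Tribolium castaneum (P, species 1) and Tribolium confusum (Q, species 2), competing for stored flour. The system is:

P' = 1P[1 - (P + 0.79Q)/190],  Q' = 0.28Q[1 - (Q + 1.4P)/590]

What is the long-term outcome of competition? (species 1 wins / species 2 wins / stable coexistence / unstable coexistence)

species 2 excludes species 1

Compare the nullcline intercepts: K1/α12 = 190/0.79 = 241 < K2 = 590; K2/α21 = 590/1.4 = 421 > K1 = 190.
Since the inequalities point opposite ways, species 2 can invade but species 1 cannot.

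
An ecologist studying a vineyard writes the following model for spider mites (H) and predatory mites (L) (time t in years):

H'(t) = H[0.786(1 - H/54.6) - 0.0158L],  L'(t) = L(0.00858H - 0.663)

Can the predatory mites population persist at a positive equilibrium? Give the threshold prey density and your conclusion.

The predator equation gives dL/dt > 0 only when H > 0.663/0.00858 = 77.3.
Without the predator, H → K = 54.6. Since 54.6 < 77.3, the predator cannot invade.

Threshold H = 77.3; K < 77.3, so no, the predator goes extinct.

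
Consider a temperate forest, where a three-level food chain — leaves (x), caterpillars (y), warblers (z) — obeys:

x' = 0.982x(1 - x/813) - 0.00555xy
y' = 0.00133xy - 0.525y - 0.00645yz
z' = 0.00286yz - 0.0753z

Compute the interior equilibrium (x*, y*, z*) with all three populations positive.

x* ≈ 692, y* ≈ 26.3, z* ≈ 61.3

From dz/dt = 0: 0.00286y* = 0.0753, so y* = 26.3.
From dx/dt = 0: 0.982(1 - x*/813) = 0.00555·26.3, giving x* = 813·(1 - 0.149) = 692.
From dy/dt = 0: 0.00133·692 - 0.525 = 0.00645z*, so z* = 0.395/0.00645 = 61.3.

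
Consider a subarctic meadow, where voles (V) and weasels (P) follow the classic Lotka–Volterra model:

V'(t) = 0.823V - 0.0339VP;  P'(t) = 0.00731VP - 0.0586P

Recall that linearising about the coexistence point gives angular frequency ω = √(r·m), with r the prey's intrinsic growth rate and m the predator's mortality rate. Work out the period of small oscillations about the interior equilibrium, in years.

T ≈ 28.6 years

Here r = 0.823 and m = 0.0586, so r·m = 0.0482.
ω = √0.0482 = 0.22 per year, hence T = 2π/ω ≈ 28.6 years.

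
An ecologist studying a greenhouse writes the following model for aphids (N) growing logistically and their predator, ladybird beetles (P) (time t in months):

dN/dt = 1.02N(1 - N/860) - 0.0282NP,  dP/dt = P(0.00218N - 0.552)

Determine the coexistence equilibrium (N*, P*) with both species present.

N* ≈ 253, P* ≈ 25.5

From dP/dt = 0 with P > 0: 0.00218N* = 0.552, so N* = 253.
Substitute into dN/dt = 0: 1.02(1 - 253/860) = 0.0282P*.
The bracket is 0.706, giving P* = 0.72/0.0282 = 25.5.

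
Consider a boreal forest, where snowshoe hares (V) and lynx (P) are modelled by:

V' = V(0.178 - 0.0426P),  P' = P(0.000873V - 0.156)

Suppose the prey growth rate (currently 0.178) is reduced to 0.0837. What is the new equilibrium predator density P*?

At the interior fixed point, setting dV/dt = 0 with V > 0 fixes P* = (prey growth rate)/(VP coefficient) — independent of the other coefficients.
With the change, P* = 0.0837/0.0426 = 1.96; it falls from 4.18.

P* ≈ 1.96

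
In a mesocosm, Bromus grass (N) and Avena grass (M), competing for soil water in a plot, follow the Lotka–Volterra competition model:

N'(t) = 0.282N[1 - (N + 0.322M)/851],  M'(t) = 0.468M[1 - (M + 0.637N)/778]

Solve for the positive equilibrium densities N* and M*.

Setting both brackets to zero gives the nullclines N + 0.322M = 851 and 0.637N + M = 778.
Substituting M = 778 - 0.637N into the first: N(1 - 0.322·0.637) = 851 - 0.322·778.
So N* = 600/0.795 = 755, and then M* = 778 - 0.637·755 = 297.

N* ≈ 755, M* ≈ 297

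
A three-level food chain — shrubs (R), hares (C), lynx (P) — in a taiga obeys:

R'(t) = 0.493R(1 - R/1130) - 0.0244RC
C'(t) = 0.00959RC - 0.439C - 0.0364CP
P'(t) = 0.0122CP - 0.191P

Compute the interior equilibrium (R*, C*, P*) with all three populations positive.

R* ≈ 254, C* ≈ 15.7, P* ≈ 55

From dP/dt = 0: 0.0122C* = 0.191, so C* = 15.7.
From dR/dt = 0: 0.493(1 - R*/1130) = 0.0244·15.7, giving R* = 1130·(1 - 0.775) = 254.
From dC/dt = 0: 0.00959·254 - 0.439 = 0.0364P*, so P* = 2/0.0364 = 55.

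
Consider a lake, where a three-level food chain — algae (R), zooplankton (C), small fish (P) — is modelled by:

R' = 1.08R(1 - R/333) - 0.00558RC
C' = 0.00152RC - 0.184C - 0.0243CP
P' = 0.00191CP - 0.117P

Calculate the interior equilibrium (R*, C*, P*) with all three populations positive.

R* ≈ 228, C* ≈ 61.3, P* ≈ 6.67

From dP/dt = 0: 0.00191C* = 0.117, so C* = 61.3.
From dR/dt = 0: 1.08(1 - R*/333) = 0.00558·61.3, giving R* = 333·(1 - 0.316) = 228.
From dC/dt = 0: 0.00152·228 - 0.184 = 0.0243P*, so P* = 0.162/0.0243 = 6.67.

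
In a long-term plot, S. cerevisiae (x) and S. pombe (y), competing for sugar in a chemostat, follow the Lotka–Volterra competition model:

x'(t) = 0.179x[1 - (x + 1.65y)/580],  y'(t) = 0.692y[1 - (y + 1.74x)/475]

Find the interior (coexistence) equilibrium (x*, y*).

Setting both brackets to zero gives the nullclines x + 1.65y = 580 and 1.74x + y = 475.
Substituting y = 475 - 1.74x into the first: x(1 - 1.65·1.74) = 580 - 1.65·475.
So x* = -204/-1.87 = 109, and then y* = 475 - 1.74·109 = 286.

x* ≈ 109, y* ≈ 286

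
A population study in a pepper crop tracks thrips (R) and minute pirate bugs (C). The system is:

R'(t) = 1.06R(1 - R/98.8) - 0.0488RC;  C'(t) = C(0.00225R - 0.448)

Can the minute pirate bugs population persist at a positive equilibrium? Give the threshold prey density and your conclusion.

Threshold R = 199; K < 199, so no, the predator goes extinct.

The predator equation gives dC/dt > 0 only when R > 0.448/0.00225 = 199.
Without the predator, R → K = 98.8. Since 98.8 < 199, the predator cannot invade.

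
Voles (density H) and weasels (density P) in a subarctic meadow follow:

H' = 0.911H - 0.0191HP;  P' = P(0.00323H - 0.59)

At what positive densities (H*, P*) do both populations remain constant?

Set dP/dt = 0 with P > 0: 0.00323H - 0.59 = 0, so H* = 0.59/0.00323 = 183.
Set dH/dt = 0 with H > 0: 0.911 - 0.0191P = 0, so P* = 0.911/0.0191 = 47.7.

H* ≈ 183, P* ≈ 47.7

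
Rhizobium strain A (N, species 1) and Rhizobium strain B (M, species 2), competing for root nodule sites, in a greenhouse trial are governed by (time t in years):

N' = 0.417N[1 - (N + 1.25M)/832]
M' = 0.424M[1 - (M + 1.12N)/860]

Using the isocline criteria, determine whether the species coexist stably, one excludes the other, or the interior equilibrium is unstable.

unstable coexistence (outcome depends on initial conditions)

Compare the nullcline intercepts: K1/α12 = 832/1.25 = 666 < K2 = 860; K2/α21 = 860/1.12 = 768 < K1 = 832.
Since both are reversed, neither can invade when rare; the interior point is a saddle.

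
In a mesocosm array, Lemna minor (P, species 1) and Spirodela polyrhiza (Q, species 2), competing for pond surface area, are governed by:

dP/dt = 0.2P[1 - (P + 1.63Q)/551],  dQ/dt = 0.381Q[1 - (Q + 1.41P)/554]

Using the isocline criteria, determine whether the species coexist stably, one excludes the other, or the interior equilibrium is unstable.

Compare the nullcline intercepts: K1/α12 = 551/1.63 = 338 < K2 = 554; K2/α21 = 554/1.41 = 393 < K1 = 551.
Since both are reversed, neither can invade when rare; the interior point is a saddle.

unstable coexistence (outcome depends on initial conditions)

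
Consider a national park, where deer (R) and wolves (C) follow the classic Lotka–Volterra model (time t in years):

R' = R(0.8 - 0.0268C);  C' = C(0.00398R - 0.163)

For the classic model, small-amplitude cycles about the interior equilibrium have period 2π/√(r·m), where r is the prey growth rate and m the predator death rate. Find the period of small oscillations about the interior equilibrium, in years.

T ≈ 17.4 years

Here r = 0.8 and m = 0.163, so r·m = 0.13.
ω = √0.13 = 0.361 per year, hence T = 2π/ω ≈ 17.4 years.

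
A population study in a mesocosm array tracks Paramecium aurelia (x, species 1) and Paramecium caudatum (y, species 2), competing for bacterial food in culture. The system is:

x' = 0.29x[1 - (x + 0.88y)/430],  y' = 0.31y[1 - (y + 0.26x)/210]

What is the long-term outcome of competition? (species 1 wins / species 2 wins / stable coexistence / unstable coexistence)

Compare the nullcline intercepts: K1/α12 = 430/0.88 = 489 > K2 = 210; K2/α21 = 210/0.26 = 808 > K1 = 430.
Since both inequalities hold, each species can invade when rare, so the interior equilibrium is stable.

stable coexistence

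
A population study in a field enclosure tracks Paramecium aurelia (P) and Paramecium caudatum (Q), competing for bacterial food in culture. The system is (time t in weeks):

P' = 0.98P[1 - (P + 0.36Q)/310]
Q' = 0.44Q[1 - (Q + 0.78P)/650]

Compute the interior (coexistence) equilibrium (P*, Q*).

Setting both brackets to zero gives the nullclines P + 0.36Q = 310 and 0.78P + Q = 650.
Substituting Q = 650 - 0.78P into the first: P(1 - 0.36·0.78) = 310 - 0.36·650.
So P* = 76/0.719 = 106, and then Q* = 650 - 0.78·106 = 568.

P* ≈ 106, Q* ≈ 568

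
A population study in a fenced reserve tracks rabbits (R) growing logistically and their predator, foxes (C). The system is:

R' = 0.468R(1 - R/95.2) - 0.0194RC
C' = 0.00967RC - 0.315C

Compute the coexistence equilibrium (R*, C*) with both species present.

R* ≈ 32.6, C* ≈ 15.9

From dC/dt = 0 with C > 0: 0.00967R* = 0.315, so R* = 32.6.
Substitute into dR/dt = 0: 0.468(1 - 32.6/95.2) = 0.0194C*.
The bracket is 0.658, giving C* = 0.308/0.0194 = 15.9.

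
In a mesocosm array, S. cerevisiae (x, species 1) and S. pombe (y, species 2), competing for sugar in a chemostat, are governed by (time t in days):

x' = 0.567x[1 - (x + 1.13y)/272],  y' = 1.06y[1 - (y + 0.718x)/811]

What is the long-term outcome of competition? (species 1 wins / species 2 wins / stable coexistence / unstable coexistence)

Compare the nullcline intercepts: K1/α12 = 272/1.13 = 241 < K2 = 811; K2/α21 = 811/0.718 = 1130 > K1 = 272.
Since the inequalities point opposite ways, species 2 can invade but species 1 cannot.

species 2 excludes species 1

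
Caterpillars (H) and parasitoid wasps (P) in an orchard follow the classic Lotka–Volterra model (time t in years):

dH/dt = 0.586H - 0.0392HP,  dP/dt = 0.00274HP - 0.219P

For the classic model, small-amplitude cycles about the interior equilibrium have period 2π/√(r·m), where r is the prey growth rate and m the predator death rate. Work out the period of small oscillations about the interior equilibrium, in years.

Here r = 0.586 and m = 0.219, so r·m = 0.128.
ω = √0.128 = 0.358 per year, hence T = 2π/ω ≈ 17.5 years.

T ≈ 17.5 years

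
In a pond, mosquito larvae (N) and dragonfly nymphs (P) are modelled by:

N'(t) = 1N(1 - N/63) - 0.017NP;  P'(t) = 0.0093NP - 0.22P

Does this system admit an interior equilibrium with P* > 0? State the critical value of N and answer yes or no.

Threshold N = 23.7; K > 23.7, so yes, the predator persists.

The predator equation gives dP/dt > 0 only when N > 0.22/0.0093 = 23.7.
Without the predator, N → K = 63. Since 63 > 23.7, the predator can invade and persist.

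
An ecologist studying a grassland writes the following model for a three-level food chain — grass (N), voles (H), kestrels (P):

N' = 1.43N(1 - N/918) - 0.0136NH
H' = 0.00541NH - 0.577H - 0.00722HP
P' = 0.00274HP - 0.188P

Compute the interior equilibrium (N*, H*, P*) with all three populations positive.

N* ≈ 319, H* ≈ 68.6, P* ≈ 159

From dP/dt = 0: 0.00274H* = 0.188, so H* = 68.6.
From dN/dt = 0: 1.43(1 - N*/918) = 0.0136·68.6, giving N* = 918·(1 - 0.653) = 319.
From dH/dt = 0: 0.00541·319 - 0.577 = 0.00722P*, so P* = 1.15/0.00722 = 159.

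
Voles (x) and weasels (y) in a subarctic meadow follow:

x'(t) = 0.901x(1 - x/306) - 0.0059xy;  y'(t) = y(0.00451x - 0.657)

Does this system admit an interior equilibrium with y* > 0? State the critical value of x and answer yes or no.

Threshold x = 146; K > 146, so yes, the predator persists.

The predator equation gives dy/dt > 0 only when x > 0.657/0.00451 = 146.
Without the predator, x → K = 306. Since 306 > 146, the predator can invade and persist.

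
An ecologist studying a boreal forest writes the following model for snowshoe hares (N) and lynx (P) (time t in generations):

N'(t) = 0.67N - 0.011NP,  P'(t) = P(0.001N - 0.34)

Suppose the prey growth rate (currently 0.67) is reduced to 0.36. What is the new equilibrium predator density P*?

At the interior fixed point, setting dN/dt = 0 with N > 0 fixes P* = (prey growth rate)/(NP coefficient) — independent of the other coefficients.
With the change, P* = 0.36/0.011 = 32.7; it falls from 60.9.

P* ≈ 32.7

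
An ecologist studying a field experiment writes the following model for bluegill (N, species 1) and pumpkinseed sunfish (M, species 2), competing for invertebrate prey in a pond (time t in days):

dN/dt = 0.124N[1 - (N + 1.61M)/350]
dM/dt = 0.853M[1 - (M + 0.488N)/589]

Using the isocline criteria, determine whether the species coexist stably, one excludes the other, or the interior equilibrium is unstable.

species 2 excludes species 1

Compare the nullcline intercepts: K1/α12 = 350/1.61 = 217 < K2 = 589; K2/α21 = 589/0.488 = 1210 > K1 = 350.
Since the inequalities point opposite ways, species 2 can invade but species 1 cannot.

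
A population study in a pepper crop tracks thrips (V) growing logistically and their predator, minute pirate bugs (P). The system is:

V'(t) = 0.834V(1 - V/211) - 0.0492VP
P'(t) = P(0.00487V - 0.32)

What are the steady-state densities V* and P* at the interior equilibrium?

V* ≈ 65.7, P* ≈ 11.7

From dP/dt = 0 with P > 0: 0.00487V* = 0.32, so V* = 65.7.
Substitute into dV/dt = 0: 0.834(1 - 65.7/211) = 0.0492P*.
The bracket is 0.689, giving P* = 0.574/0.0492 = 11.7.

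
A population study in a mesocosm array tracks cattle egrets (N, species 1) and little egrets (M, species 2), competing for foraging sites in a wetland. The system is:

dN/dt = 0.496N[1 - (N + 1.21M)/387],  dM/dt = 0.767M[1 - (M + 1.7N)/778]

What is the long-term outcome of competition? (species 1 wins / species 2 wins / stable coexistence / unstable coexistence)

species 2 excludes species 1

Compare the nullcline intercepts: K1/α12 = 387/1.21 = 320 < K2 = 778; K2/α21 = 778/1.7 = 458 > K1 = 387.
Since the inequalities point opposite ways, species 2 can invade but species 1 cannot.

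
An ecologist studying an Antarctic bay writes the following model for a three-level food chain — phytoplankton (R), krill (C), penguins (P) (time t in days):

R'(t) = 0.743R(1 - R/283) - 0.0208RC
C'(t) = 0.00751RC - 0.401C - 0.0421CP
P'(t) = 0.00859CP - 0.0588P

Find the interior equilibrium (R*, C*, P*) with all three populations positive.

From dP/dt = 0: 0.00859C* = 0.0588, so C* = 6.85.
From dR/dt = 0: 0.743(1 - R*/283) = 0.0208·6.85, giving R* = 283·(1 - 0.192) = 229.
From dC/dt = 0: 0.00751·229 - 0.401 = 0.0421P*, so P* = 1.32/0.0421 = 31.3.

R* ≈ 229, C* ≈ 6.85, P* ≈ 31.3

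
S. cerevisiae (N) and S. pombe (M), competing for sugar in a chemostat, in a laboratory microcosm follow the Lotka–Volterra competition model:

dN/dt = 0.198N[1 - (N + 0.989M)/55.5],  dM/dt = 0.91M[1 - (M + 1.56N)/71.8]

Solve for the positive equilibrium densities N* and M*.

N* ≈ 28.6, M* ≈ 27.2

Setting both brackets to zero gives the nullclines N + 0.989M = 55.5 and 1.56N + M = 71.8.
Substituting M = 71.8 - 1.56N into the first: N(1 - 0.989·1.56) = 55.5 - 0.989·71.8.
So N* = -15.5/-0.543 = 28.6, and then M* = 71.8 - 1.56·28.6 = 27.2.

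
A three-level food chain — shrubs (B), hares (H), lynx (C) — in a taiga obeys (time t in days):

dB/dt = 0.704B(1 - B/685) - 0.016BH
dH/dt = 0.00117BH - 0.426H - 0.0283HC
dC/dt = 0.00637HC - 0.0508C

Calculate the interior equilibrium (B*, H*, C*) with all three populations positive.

B* ≈ 561, H* ≈ 7.97, C* ≈ 8.13

From dC/dt = 0: 0.00637H* = 0.0508, so H* = 7.97.
From dB/dt = 0: 0.704(1 - B*/685) = 0.016·7.97, giving B* = 685·(1 - 0.181) = 561.
From dH/dt = 0: 0.00117·561 - 0.426 = 0.0283C*, so C* = 0.23/0.0283 = 8.13.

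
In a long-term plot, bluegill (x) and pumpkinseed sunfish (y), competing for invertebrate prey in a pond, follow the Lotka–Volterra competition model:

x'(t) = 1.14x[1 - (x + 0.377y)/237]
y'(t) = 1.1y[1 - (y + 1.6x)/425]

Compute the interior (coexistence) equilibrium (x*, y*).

Setting both brackets to zero gives the nullclines x + 0.377y = 237 and 1.6x + y = 425.
Substituting y = 425 - 1.6x into the first: x(1 - 0.377·1.6) = 237 - 0.377·425.
So x* = 76.8/0.397 = 193, and then y* = 425 - 1.6·193 = 115.

x* ≈ 193, y* ≈ 115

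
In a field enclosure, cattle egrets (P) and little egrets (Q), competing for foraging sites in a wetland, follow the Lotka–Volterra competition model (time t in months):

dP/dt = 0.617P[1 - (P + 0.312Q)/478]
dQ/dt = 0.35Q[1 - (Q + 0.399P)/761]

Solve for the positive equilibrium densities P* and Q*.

P* ≈ 275, Q* ≈ 651

Setting both brackets to zero gives the nullclines P + 0.312Q = 478 and 0.399P + Q = 761.
Substituting Q = 761 - 0.399P into the first: P(1 - 0.312·0.399) = 478 - 0.312·761.
So P* = 241/0.876 = 275, and then Q* = 761 - 0.399·275 = 651.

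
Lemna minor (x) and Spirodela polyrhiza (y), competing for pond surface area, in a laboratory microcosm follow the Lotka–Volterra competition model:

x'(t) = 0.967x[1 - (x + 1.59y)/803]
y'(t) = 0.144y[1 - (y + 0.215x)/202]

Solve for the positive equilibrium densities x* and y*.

x* ≈ 732, y* ≈ 44.6

Setting both brackets to zero gives the nullclines x + 1.59y = 803 and 0.215x + y = 202.
Substituting y = 202 - 0.215x into the first: x(1 - 1.59·0.215) = 803 - 1.59·202.
So x* = 482/0.658 = 732, and then y* = 202 - 0.215·732 = 44.6.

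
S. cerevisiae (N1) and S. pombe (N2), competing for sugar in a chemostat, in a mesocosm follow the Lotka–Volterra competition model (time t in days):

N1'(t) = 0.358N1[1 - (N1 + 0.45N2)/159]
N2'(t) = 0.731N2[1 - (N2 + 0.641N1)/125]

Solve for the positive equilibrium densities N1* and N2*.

Setting both brackets to zero gives the nullclines N1 + 0.45N2 = 159 and 0.641N1 + N2 = 125.
Substituting N2 = 125 - 0.641N1 into the first: N1(1 - 0.45·0.641) = 159 - 0.45·125.
So N1* = 103/0.712 = 144, and then N2* = 125 - 0.641·144 = 32.4.

N1* ≈ 144, N2* ≈ 32.4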